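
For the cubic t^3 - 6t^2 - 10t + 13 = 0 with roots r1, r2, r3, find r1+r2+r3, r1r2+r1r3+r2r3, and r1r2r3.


Monic cubic t^3+bt^2+ct+d=0: sum=-b, pairwise sum=c, product=-d.
b=-6, c=-10, d=13
r1+r2+r3 = 6
r1r2+r1r3+r2r3 = -10
r1r2r3 = -13


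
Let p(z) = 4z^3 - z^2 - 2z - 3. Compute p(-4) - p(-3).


p(-4) = -267
p(-3) = -114
p(-4) - p(-3) = -267 + 114 = -153


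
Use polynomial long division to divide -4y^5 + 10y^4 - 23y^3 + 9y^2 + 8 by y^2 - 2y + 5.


(-4y^5 + 10y^4 - 23y^3 + 9y^2 + 8) / (y^2 - 2y + 5)
Step 1: -4y^3 * (y^2 - 2y + 5) = -4y^5 + 8y^4 - 20y^3; subtract.
Step 2: 2y^2 * (y^2 - 2y + 5) = 2y^4 - 4y^3 + 10y^2; subtract.
Step 3: y * (y^2 - 2y + 5) = y^3 - 2y^2 + 5y; subtract.
Step 4: 1 * (y^2 - 2y + 5) = y^2 - 2y + 5; subtract.
Quotient: -4y^3 + 2y^2 + y + 1, Remainder: -3y + 3


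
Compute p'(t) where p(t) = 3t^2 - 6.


Apply the power rule term by term:
  d/dt(3t^2) = 6t
  d/dt(-6) = 0
p'(t) = 6t


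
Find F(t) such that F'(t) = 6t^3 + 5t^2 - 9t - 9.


Reverse power rule on each term:
  ∫ 6t^3 dt = (3/2)t^4
  ∫ 5t^2 dt = (5/3)t^3
  ∫ -9t dt = -(9/2)t^2
  ∫ -9 dt = -9t
F(t) = (3/2)t^4 + (5/3)t^3 - (9/2)t^2 - 9t + C


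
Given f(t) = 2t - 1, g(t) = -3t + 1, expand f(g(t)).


Substitute g(t) into f:
f(g(t)) = 2*(-3t + 1) + (-1)
Expand and combine: -6t + 1


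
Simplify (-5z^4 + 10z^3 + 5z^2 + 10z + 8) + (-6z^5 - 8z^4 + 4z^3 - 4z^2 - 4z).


Align terms by degree and add:
  -5z^4 + 10z^3 + 5z^2 + 10z + 8
  -6z^5 - 8z^4 + 4z^3 - 4z^2 - 4z
= -6z^5 - 13z^4 + 14z^3 + z^2 + 6z + 8


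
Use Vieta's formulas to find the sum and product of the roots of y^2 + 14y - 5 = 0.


For ay^2+by+c=0: sum = -b/a, product = c/a.
a=1, b=14, c=-5
Sum = -(14)/1 = -14
Product = (-5)/1 = -5


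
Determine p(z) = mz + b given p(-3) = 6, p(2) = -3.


p(z) = mz + b. Using p(-3)=6, p(2)=-3:
m = (6 + 3)/(-3 - 2) = 9/-5 = -9/5
b = 6 - m*(-3) = 6 - 27/5 = 3/5
p(z) = -(9/5)z + (3/5)


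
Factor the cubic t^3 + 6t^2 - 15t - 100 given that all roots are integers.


Try integer roots (divisors of -100). t=-5: p(-5)=0.
Divide out (t + 5): quotient is t^2 + t - 20.
Factor the quadratic: (t + 5)(t - 4)
Result: (t + 5)(t + 5)(t - 4)


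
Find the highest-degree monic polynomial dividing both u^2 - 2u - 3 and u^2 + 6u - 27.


Factor each:
  u^2 - 2u - 3 = (u - 3)(u + 1)
  u^2 + 6u - 27 = (u - 3)(u + 9)
Common monic factor: u - 3


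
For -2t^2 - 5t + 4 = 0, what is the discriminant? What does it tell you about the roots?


D = b^2 - 4ac = (-5)^2 - 4(-2)(4) = 25 + 32 = 57
Since D > 0: two distinct irrational roots


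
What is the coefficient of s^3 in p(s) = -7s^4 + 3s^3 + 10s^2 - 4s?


Read off the coefficient of s^3: 3


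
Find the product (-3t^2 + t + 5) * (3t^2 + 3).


Distribute each term of the first polynomial:
  (-3t^2)(3t^2 + 3) = -9t^4 - 9t^2
  (t)(3t^2 + 3) = 3t^3 + 3t
  (5)(3t^2 + 3) = 15t^2 + 15
Sum: -9t^4 + 3t^3 + 6t^2 + 3t + 15


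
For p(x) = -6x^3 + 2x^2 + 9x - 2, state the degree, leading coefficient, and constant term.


Highest power of x is 3, with coefficient -6. Constant term is -2.
Degree = 3, leading coefficient = -6, constant term = -2


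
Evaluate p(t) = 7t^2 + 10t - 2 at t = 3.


Using direct substitution:
  7 * (3)^2 = 63
  10 * (3)^1 = 30
  constant: -2
Sum = 63 + 30 - 2 = 91


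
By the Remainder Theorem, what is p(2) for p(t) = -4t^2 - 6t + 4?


By the Remainder Theorem, the remainder equals p(2):
  -4*(2)^2 = -16
  -6*(2)^1 = -12
  constant: 4
Sum: -16 - 12 + 4 = -24


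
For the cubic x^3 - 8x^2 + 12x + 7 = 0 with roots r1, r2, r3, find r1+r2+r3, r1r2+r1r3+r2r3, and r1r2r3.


Monic cubic x^3+bx^2+cx+d=0: sum=-b, pairwise sum=c, product=-d.
b=-8, c=12, d=7
r1+r2+r3 = 8
r1r2+r1r3+r2r3 = 12
r1r2r3 = -7


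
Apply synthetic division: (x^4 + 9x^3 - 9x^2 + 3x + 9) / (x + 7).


Synthetic division with c = -7. Coefficients: 1, 9, -9, 3, 9
Bring down 1.
  1 * -7 = -7; -7 + 9 = 2
  2 * -7 = -14; -14 - 9 = -23
  -23 * -7 = 161; 161 + 3 = 164
  164 * -7 = -1148; -1148 + 9 = -1139
Quotient: x^3 + 2x^2 - 23x + 164, Remainder: -1139


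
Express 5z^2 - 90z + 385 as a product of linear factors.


Roots satisfy r1 + r2 = -b/a = 18 and r1*r2 = c/a = 77.
So r1 = 11, r2 = 7.
5z^2 - 90z + 385 = 5(z - r1)(z - r2) = 5(z - 11)(z - 7)


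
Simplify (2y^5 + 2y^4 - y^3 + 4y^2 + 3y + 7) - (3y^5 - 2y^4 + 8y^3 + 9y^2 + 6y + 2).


Distribute the minus sign:
  (2y^5 + 2y^4 - y^3 + 4y^2 + 3y + 7)
- (3y^5 - 2y^4 + 8y^3 + 9y^2 + 6y + 2)
Negate second polynomial: -3y^5 + 2y^4 - 8y^3 - 9y^2 - 6y - 2
Add: -y^5 + 4y^4 - 9y^3 - 5y^2 - 3y + 5


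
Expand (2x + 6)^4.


Expand (2x + 6)^4 by repeated multiplication:
  (2x + 6)^2 = 4x^2 + 24x + 36
  (2x + 6)^3 = 8x^3 + 72x^2 + 216x + 216
= 16x^4 + 192x^3 + 864x^2 + 1728x + 1296


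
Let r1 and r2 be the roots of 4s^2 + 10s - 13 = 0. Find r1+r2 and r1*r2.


For as^2+bs+c=0: sum = -b/a, product = c/a.
a=4, b=10, c=-13
Sum = -(10)/4 = -5/2
Product = (-13)/4 = -13/4


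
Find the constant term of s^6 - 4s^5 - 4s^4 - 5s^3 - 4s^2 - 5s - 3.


Read off the constant term: -3


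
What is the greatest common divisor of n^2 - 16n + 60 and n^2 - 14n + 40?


Factor each:
  n^2 - 16n + 60 = (n - 10)(n - 6)
  n^2 - 14n + 40 = (n - 10)(n - 4)
Common monic factor: n - 10


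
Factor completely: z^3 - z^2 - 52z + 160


Try integer roots (divisors of 160). z=5: p(5)=0.
Divide out (z - 5): quotient is z^2 + 4z - 32.
Factor the quadratic: (z - 4)(z + 8)
Result: (z - 5)(z - 4)(z + 8)


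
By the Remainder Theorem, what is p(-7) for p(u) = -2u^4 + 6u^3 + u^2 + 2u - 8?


By the Remainder Theorem, the remainder equals p(-7):
  -2*(-7)^4 = -4802
  6*(-7)^3 = -2058
  1*(-7)^2 = 49
  2*(-7)^1 = -14
  constant: -8
Sum: -4802 - 2058 + 49 - 14 - 8 = -6833


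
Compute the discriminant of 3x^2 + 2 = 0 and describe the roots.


D = b^2 - 4ac = (0)^2 - 4(3)(2) = 0 - 24 = -24
Since D < 0: two complex conjugate roots (no real roots)


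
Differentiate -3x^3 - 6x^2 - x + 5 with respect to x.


Apply the power rule term by term:
  d/dx(-3x^3) = -9x^2
  d/dx(-6x^2) = -12x
  d/dx(-x) = -1
  d/dx(5) = 0
p'(x) = -9x^2 - 12x - 1


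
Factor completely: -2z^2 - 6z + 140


Roots satisfy r1 + r2 = -b/a = -3 and r1*r2 = c/a = -70.
So r1 = -10, r2 = 7.
-2z^2 - 6z + 140 = -2(z - r1)(z - r2) = -2(z + 10)(z - 7)


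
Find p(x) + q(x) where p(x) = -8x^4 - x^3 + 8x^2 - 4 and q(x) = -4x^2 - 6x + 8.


Align terms by degree and add:
  -8x^4 - x^3 + 8x^2 - 4
  -4x^2 - 6x + 8
= -8x^4 - x^3 + 4x^2 - 6x + 4


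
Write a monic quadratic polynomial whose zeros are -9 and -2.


p(u) = (u + 9)(u + 2)
Expand: u^2 + 11u + 18


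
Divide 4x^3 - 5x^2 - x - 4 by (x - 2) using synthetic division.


Synthetic division with c = 2. Coefficients: 4, -5, -1, -4
Bring down 4.
  4 * 2 = 8; 8 - 5 = 3
  3 * 2 = 6; 6 - 1 = 5
  5 * 2 = 10; 10 - 4 = 6
Quotient: 4x^2 + 3x + 5, Remainder: 6


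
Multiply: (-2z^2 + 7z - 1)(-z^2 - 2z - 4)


Distribute each term of the first polynomial:
  (-2z^2)(-z^2 - 2z - 4) = 2z^4 + 4z^3 + 8z^2
  (7z)(-z^2 - 2z - 4) = -7z^3 - 14z^2 - 28z
  (-1)(-z^2 - 2z - 4) = z^2 + 2z + 4
Sum: 2z^4 - 3z^3 - 5z^2 - 26z + 4


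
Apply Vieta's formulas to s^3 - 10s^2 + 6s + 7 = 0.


Monic cubic s^3+bs^2+cs+d=0: sum=-b, pairwise sum=c, product=-d.
b=-10, c=6, d=7
r1+r2+r3 = 10
r1r2+r1r3+r2r3 = 6
r1r2r3 = -7


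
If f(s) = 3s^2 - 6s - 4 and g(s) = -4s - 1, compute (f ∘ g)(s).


Substitute g(s) into f:
f(g(s)) = 3*(-4s - 1)^2 + (-6)*(-4s - 1) + (-4)
(-4s - 1)^2 = 16s^2 + 8s + 1
Expand and combine: 48s^2 + 48s + 5


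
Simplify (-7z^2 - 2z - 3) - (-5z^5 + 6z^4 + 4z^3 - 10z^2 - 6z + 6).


Distribute the minus sign:
  (-7z^2 - 2z - 3)
- (-5z^5 + 6z^4 + 4z^3 - 10z^2 - 6z + 6)
Negate second polynomial: 5z^5 - 6z^4 - 4z^3 + 10z^2 + 6z - 6
Add: 5z^5 - 6z^4 - 4z^3 + 3z^2 + 4z - 9


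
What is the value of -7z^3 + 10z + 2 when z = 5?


Using direct substitution:
  -7 * (5)^3 = -875
  0 * (5)^2 = 0
  10 * (5)^1 = 50
  constant: 2
Sum = -875 + 0 + 50 + 2 = -823


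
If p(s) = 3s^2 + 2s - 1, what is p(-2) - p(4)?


p(-2) = 7
p(4) = 55
p(-2) - p(4) = 7 - 55 = -48


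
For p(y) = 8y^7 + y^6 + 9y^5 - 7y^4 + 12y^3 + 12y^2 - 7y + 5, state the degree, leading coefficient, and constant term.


Highest power of y is 7, with coefficient 8. Constant term is 5.
Degree = 7, leading coefficient = 8, constant term = 5


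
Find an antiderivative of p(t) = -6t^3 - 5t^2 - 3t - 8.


Reverse power rule on each term:
  ∫ -6t^3 dt = -(3/2)t^4
  ∫ -5t^2 dt = -(5/3)t^3
  ∫ -3t dt = -(3/2)t^2
  ∫ -8 dt = -8t
F(t) = -(3/2)t^4 - (5/3)t^3 - (3/2)t^2 - 8t + C


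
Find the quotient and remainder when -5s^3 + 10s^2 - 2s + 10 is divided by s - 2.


(-5s^3 + 10s^2 - 2s + 10) / (s - 2)
Step 1: -5s^2 * (s - 2) = -5s^3 + 10s^2; subtract.
Step 2: 0 * (s - 2) = 0; subtract.
Step 3: -2 * (s - 2) = -2s + 4; subtract.
Quotient: -5s^2 - 2, Remainder: 6


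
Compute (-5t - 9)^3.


Expand (-5t - 9)^3 by repeated multiplication:
  (-5t - 9)^2 = 25t^2 + 90t + 81
= -125t^3 - 675t^2 - 1215t - 729


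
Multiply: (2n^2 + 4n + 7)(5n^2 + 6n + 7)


Distribute each term of the first polynomial:
  (2n^2)(5n^2 + 6n + 7) = 10n^4 + 12n^3 + 14n^2
  (4n)(5n^2 + 6n + 7) = 20n^3 + 24n^2 + 28n
  (7)(5n^2 + 6n + 7) = 35n^2 + 42n + 49
Sum: 10n^4 + 32n^3 + 73n^2 + 70n + 49


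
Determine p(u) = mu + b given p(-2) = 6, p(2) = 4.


p(u) = mu + b. Using p(-2)=6, p(2)=4:
m = (6 - 4)/(-2 - 2) = 2/-4 = -1/2
b = 6 - m*(-2) = 6 - 1 = 5
p(u) = -(1/2)u + 5


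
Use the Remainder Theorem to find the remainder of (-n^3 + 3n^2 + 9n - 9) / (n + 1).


By the Remainder Theorem, the remainder equals p(-1):
  -1*(-1)^3 = 1
  3*(-1)^2 = 3
  9*(-1)^1 = -9
  constant: -9
Sum: 1 + 3 - 9 - 9 = -14


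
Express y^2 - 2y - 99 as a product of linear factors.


Roots satisfy r1 + r2 = -b/a = 2 and r1*r2 = c/a = -99.
So r1 = 11, r2 = -9.
y^2 - 2y - 99 = (y - r1)(y - r2) = (y - 11)(y + 9)


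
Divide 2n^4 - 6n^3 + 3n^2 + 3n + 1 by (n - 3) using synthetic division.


Synthetic division with c = 3. Coefficients: 2, -6, 3, 3, 1
Bring down 2.
  2 * 3 = 6; 6 - 6 = 0
  0 * 3 = 0; 0 + 3 = 3
  3 * 3 = 9; 9 + 3 = 12
  12 * 3 = 36; 36 + 1 = 37
Quotient: 2n^3 + 3n + 12, Remainder: 37


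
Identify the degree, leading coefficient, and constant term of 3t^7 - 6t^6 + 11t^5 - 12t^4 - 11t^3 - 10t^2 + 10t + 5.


Highest power of t is 7, with coefficient 3. Constant term is 5.
Degree = 7, leading coefficient = 3, constant term = 5


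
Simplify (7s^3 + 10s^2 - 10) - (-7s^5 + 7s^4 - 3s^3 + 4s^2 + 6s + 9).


Distribute the minus sign:
  (7s^3 + 10s^2 - 10)
- (-7s^5 + 7s^4 - 3s^3 + 4s^2 + 6s + 9)
Negate second polynomial: 7s^5 - 7s^4 + 3s^3 - 4s^2 - 6s - 9
Add: 7s^5 - 7s^4 + 10s^3 + 6s^2 - 6s - 19


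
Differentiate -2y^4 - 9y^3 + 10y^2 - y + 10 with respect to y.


Apply the power rule term by term:
  d/dy(-2y^4) = -8y^3
  d/dy(-9y^3) = -27y^2
  d/dy(10y^2) = 20y
  d/dy(-y) = -1
  d/dy(10) = 0
p'(y) = -8y^3 - 27y^2 + 20y - 1


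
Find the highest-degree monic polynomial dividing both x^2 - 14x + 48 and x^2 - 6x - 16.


Factor each:
  x^2 - 14x + 48 = (x - 8)(x - 6)
  x^2 - 6x - 16 = (x - 8)(x + 2)
Common monic factor: x - 8


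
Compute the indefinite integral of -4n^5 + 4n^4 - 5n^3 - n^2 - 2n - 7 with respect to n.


Reverse power rule on each term:
  ∫ -4n^5 dn = -(2/3)n^6
  ∫ 4n^4 dn = (4/5)n^5
  ∫ -5n^3 dn = -(5/4)n^4
  ∫ -n^2 dn = -(1/3)n^3
  ∫ -2n dn = -n^2
  ∫ -7 dn = -7n
F(n) = -(2/3)n^6 + (4/5)n^5 - (5/4)n^4 - (1/3)n^3 - n^2 - 7n + C


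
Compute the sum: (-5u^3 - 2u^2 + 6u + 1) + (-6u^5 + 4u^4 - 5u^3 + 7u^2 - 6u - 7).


Align terms by degree and add:
  -5u^3 - 2u^2 + 6u + 1
  -6u^5 + 4u^4 - 5u^3 + 7u^2 - 6u - 7
= -6u^5 + 4u^4 - 10u^3 + 5u^2 - 6


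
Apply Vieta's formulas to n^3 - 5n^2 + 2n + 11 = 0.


Monic cubic n^3+bn^2+cn+d=0: sum=-b, pairwise sum=c, product=-d.
b=-5, c=2, d=11
r1+r2+r3 = 5
r1r2+r1r3+r2r3 = 2
r1r2r3 = -11


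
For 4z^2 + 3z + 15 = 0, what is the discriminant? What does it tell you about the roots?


D = b^2 - 4ac = (3)^2 - 4(4)(15) = 9 - 240 = -231
Since D < 0: two complex conjugate roots (no real roots)


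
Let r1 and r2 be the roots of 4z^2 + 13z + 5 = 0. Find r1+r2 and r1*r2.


For az^2+bz+c=0: sum = -b/a, product = c/a.
a=4, b=13, c=5
Sum = -(13)/4 = -13/4
Product = (5)/4 = 5/4


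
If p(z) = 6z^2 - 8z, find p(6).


Using direct substitution:
  6 * (6)^2 = 216
  -8 * (6)^1 = -48
  constant: 0
Sum = 216 - 48 + 0 = 168


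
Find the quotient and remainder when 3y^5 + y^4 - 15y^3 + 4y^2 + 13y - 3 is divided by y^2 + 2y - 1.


(3y^5 + y^4 - 15y^3 + 4y^2 + 13y - 3) / (y^2 + 2y - 1)
Step 1: 3y^3 * (y^2 + 2y - 1) = 3y^5 + 6y^4 - 3y^3; subtract.
Step 2: -5y^2 * (y^2 + 2y - 1) = -5y^4 - 10y^3 + 5y^2; subtract.
Step 3: -2y * (y^2 + 2y - 1) = -2y^3 - 4y^2 + 2y; subtract.
Step 4: 3 * (y^2 + 2y - 1) = 3y^2 + 6y - 3; subtract.
Quotient: 3y^3 - 5y^2 - 2y + 3, Remainder: 5y


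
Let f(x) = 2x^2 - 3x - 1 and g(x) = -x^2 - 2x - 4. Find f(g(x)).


Substitute g(x) into f:
f(g(x)) = 2*(-x^2 - 2x - 4)^2 + (-3)*(-x^2 - 2x - 4) + (-1)
(-x^2 - 2x - 4)^2 = x^4 + 4x^3 + 12x^2 + 16x + 16
Expand and combine: 2x^4 + 8x^3 + 27x^2 + 38x + 43


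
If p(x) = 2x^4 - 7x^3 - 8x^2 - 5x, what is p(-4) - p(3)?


p(-4) = 852
p(3) = -114
p(-4) - p(3) = 852 + 114 = 966


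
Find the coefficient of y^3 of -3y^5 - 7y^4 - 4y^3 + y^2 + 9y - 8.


Read off the coefficient of y^3: -4


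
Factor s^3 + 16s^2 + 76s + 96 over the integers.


Try integer roots (divisors of 96). s=-6: p(-6)=0.
Divide out (s + 6): quotient is s^2 + 10s + 16.
Factor the quadratic: (s + 8)(s + 2)
Result: (s + 6)(s + 8)(s + 2)


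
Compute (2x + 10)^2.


Expand (2x + 10)^2 by repeated multiplication:
= 4x^2 + 40x + 100


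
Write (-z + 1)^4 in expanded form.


Expand (-z + 1)^4 by repeated multiplication:
  (-z + 1)^2 = z^2 - 2z + 1
  (-z + 1)^3 = -z^3 + 3z^2 - 3z + 1
= z^4 - 4z^3 + 6z^2 - 4z + 1


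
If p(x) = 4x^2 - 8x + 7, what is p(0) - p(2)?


p(0) = 7
p(2) = 7
p(0) - p(2) = 7 - 7 = 0


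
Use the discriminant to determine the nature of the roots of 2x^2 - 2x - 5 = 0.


D = b^2 - 4ac = (-2)^2 - 4(2)(-5) = 4 + 40 = 44
Since D > 0: two distinct irrational roots


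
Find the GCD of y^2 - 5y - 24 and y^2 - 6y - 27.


Factor each:
  y^2 - 5y - 24 = (y + 3)(y - 8)
  y^2 - 6y - 27 = (y + 3)(y - 9)
Common monic factor: y + 3


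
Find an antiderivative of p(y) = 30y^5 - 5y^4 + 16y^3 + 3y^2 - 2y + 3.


Reverse power rule on each term:
  ∫ 30y^5 dy = 5y^6
  ∫ -5y^4 dy = -y^5
  ∫ 16y^3 dy = 4y^4
  ∫ 3y^2 dy = y^3
  ∫ -2y dy = -y^2
  ∫ 3 dy = 3y
F(y) = 5y^6 - y^5 + 4y^4 + y^3 - y^2 + 3y + C


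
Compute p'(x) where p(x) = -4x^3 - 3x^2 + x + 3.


Apply the power rule term by term:
  d/dx(-4x^3) = -12x^2
  d/dx(-3x^2) = -6x
  d/dx(x) = 1
  d/dx(3) = 0
p'(x) = -12x^2 - 6x + 1


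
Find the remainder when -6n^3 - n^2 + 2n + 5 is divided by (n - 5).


By the Remainder Theorem, the remainder equals p(5):
  -6*(5)^3 = -750
  -1*(5)^2 = -25
  2*(5)^1 = 10
  constant: 5
Sum: -750 - 25 + 10 + 5 = -760


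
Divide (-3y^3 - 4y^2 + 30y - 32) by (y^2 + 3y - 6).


(-3y^3 - 4y^2 + 30y - 32) / (y^2 + 3y - 6)
Step 1: -3y * (y^2 + 3y - 6) = -3y^3 - 9y^2 + 18y; subtract.
Step 2: 5 * (y^2 + 3y - 6) = 5y^2 + 15y - 30; subtract.
Quotient: -3y + 5, Remainder: -3y - 2


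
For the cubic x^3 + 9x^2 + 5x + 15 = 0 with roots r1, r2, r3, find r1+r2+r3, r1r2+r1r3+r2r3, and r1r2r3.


Monic cubic x^3+bx^2+cx+d=0: sum=-b, pairwise sum=c, product=-d.
b=9, c=5, d=15
r1+r2+r3 = -9
r1r2+r1r3+r2r3 = 5
r1r2r3 = -15


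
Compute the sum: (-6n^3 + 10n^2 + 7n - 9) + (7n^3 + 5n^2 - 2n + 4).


Align terms by degree and add:
  -6n^3 + 10n^2 + 7n - 9
+ 7n^3 + 5n^2 - 2n + 4
= n^3 + 15n^2 + 5n - 5


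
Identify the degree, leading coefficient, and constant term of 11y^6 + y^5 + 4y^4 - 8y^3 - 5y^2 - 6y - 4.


Highest power of y is 6, with coefficient 11. Constant term is -4.
Degree = 6, leading coefficient = 11, constant term = -4


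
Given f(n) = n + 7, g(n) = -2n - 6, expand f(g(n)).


Substitute g(n) into f:
f(g(n)) = 1*(-2n - 6) + 7
Expand and combine: -2n + 1


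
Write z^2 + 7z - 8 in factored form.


Roots satisfy r1 + r2 = -b/a = -7 and r1*r2 = c/a = -8.
So r1 = 1, r2 = -8.
z^2 + 7z - 8 = (z - r1)(z - r2) = (z - 1)(z + 8)


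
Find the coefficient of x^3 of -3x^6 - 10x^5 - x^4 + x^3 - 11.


Read off the coefficient of x^3: 1


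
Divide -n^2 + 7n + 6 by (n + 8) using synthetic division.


Synthetic division with c = -8. Coefficients: -1, 7, 6
Bring down -1.
  -1 * -8 = 8; 8 + 7 = 15
  15 * -8 = -120; -120 + 6 = -114
Quotient: -n + 15, Remainder: -114


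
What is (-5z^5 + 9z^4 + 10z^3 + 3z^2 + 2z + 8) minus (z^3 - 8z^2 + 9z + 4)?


Distribute the minus sign:
  (-5z^5 + 9z^4 + 10z^3 + 3z^2 + 2z + 8)
- (z^3 - 8z^2 + 9z + 4)
Negate second polynomial: -z^3 + 8z^2 - 9z - 4
Add: -5z^5 + 9z^4 + 9z^3 + 11z^2 - 7z + 4


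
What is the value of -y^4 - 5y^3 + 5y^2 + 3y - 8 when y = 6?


Using direct substitution:
  -1 * (6)^4 = -1296
  -5 * (6)^3 = -1080
  5 * (6)^2 = 180
  3 * (6)^1 = 18
  constant: -8
Sum = -1296 - 1080 + 180 + 18 - 8 = -2186


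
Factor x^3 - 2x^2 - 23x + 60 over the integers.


Try integer roots (divisors of 60). x=3: p(3)=0.
Divide out (x - 3): quotient is x^2 + x - 20.
Factor the quadratic: (x - 4)(x + 5)
Result: (x - 3)(x - 4)(x + 5)


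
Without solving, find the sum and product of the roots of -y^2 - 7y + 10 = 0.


For ay^2+by+c=0: sum = -b/a, product = c/a.
a=-1, b=-7, c=10
Sum = -(-7)/-1 = -7
Product = (10)/-1 = -10


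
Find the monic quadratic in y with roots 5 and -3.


p(y) = (y - 5)(y + 3)
Expand: y^2 - 2y - 15


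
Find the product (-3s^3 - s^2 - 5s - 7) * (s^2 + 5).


Distribute each term of the first polynomial:
  (-3s^3)(s^2 + 5) = -3s^5 - 15s^3
  (-s^2)(s^2 + 5) = -s^4 - 5s^2
  (-5s)(s^2 + 5) = -5s^3 - 25s
  (-7)(s^2 + 5) = -7s^2 - 35
Sum: -3s^5 - s^4 - 20s^3 - 12s^2 - 25s - 35


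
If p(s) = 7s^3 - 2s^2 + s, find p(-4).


Using direct substitution:
  7 * (-4)^3 = -448
  -2 * (-4)^2 = -32
  1 * (-4)^1 = -4
  constant: 0
Sum = -448 - 32 - 4 + 0 = -484


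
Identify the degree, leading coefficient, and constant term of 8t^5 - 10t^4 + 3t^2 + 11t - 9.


Highest power of t is 5, with coefficient 8. Constant term is -9.
Degree = 5, leading coefficient = 8, constant term = -9


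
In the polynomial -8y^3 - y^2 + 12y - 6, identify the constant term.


Read off the constant term: -6


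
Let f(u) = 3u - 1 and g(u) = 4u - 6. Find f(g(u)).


Substitute g(u) into f:
f(g(u)) = 3*(4u - 6) + (-1)
Expand and combine: 12u - 19


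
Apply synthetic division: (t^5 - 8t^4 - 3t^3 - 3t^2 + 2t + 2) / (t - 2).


Synthetic division with c = 2. Coefficients: 1, -8, -3, -3, 2, 2
Bring down 1.
  1 * 2 = 2; 2 - 8 = -6
  -6 * 2 = -12; -12 - 3 = -15
  -15 * 2 = -30; -30 - 3 = -33
  -33 * 2 = -66; -66 + 2 = -64
  -64 * 2 = -128; -128 + 2 = -126
Quotient: t^4 - 6t^3 - 15t^2 - 33t - 64, Remainder: -126


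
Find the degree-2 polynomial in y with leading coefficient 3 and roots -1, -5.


p(y) = 3(y + 1)(y + 5)
Expand: 3y^2 + 18y + 15


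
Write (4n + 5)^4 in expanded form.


Expand (4n + 5)^4 by repeated multiplication:
  (4n + 5)^2 = 16n^2 + 40n + 25
  (4n + 5)^3 = 64n^3 + 240n^2 + 300n + 125
= 256n^4 + 1280n^3 + 2400n^2 + 2000n + 625


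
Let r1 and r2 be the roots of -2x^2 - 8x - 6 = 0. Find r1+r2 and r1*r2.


For ax^2+bx+c=0: sum = -b/a, product = c/a.
a=-2, b=-8, c=-6
Sum = -(-8)/-2 = -4
Product = (-6)/-2 = 3


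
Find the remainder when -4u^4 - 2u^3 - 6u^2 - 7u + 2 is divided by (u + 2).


By the Remainder Theorem, the remainder equals p(-2):
  -4*(-2)^4 = -64
  -2*(-2)^3 = 16
  -6*(-2)^2 = -24
  -7*(-2)^1 = 14
  constant: 2
Sum: -64 + 16 - 24 + 14 + 2 = -56


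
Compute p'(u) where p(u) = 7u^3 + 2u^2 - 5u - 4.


Apply the power rule term by term:
  d/du(7u^3) = 21u^2
  d/du(2u^2) = 4u
  d/du(-5u) = -5
  d/du(-4) = 0
p'(u) = 21u^2 + 4u - 5


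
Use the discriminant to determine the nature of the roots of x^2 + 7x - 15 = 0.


D = b^2 - 4ac = (7)^2 - 4(1)(-15) = 49 + 60 = 109
Since D > 0: two distinct irrational roots


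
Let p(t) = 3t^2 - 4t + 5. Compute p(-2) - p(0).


p(-2) = 25
p(0) = 5
p(-2) - p(0) = 25 - 5 = 20


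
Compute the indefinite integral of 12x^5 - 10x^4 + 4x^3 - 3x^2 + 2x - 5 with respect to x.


Reverse power rule on each term:
  ∫ 12x^5 dx = 2x^6
  ∫ -10x^4 dx = -2x^5
  ∫ 4x^3 dx = x^4
  ∫ -3x^2 dx = -x^3
  ∫ 2x dx = x^2
  ∫ -5 dx = -5x
F(x) = 2x^6 - 2x^5 + x^4 - x^3 + x^2 - 5x + C


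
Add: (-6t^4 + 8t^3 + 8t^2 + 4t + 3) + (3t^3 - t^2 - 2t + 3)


Align terms by degree and add:
  -6t^4 + 8t^3 + 8t^2 + 4t + 3
+ 3t^3 - t^2 - 2t + 3
= -6t^4 + 11t^3 + 7t^2 + 2t + 6


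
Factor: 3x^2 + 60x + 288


Roots satisfy r1 + r2 = -b/a = -20 and r1*r2 = c/a = 96.
So r1 = -8, r2 = -12.
3x^2 + 60x + 288 = 3(x - r1)(x - r2) = 3(x + 8)(x + 12)


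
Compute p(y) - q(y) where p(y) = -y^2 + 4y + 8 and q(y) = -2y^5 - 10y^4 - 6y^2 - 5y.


Distribute the minus sign:
  (-y^2 + 4y + 8)
- (-2y^5 - 10y^4 - 6y^2 - 5y)
Negate second polynomial: 2y^5 + 10y^4 + 6y^2 + 5y
Add: 2y^5 + 10y^4 + 5y^2 + 9y + 8


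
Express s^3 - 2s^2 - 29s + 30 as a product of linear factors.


Try integer roots (divisors of 30). s=1: p(1)=0.
Divide out (s - 1): quotient is s^2 - s - 30.
Factor the quadratic: (s - 6)(s + 5)
Result: (s - 1)(s - 6)(s + 5)


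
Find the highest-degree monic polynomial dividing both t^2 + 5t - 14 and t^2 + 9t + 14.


Factor each:
  t^2 + 5t - 14 = (t + 7)(t - 2)
  t^2 + 9t + 14 = (t + 7)(t + 2)
Common monic factor: t + 7


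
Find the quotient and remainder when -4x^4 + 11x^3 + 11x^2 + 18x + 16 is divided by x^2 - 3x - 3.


(-4x^4 + 11x^3 + 11x^2 + 18x + 16) / (x^2 - 3x - 3)
Step 1: -4x^2 * (x^2 - 3x - 3) = -4x^4 + 12x^3 + 12x^2; subtract.
Step 2: -x * (x^2 - 3x - 3) = -x^3 + 3x^2 + 3x; subtract.
Step 3: -4 * (x^2 - 3x - 3) = -4x^2 + 12x + 12; subtract.
Quotient: -4x^2 - x - 4, Remainder: 3x + 4


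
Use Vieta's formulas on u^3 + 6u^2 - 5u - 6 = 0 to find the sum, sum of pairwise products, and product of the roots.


Monic cubic u^3+bu^2+cu+d=0: sum=-b, pairwise sum=c, product=-d.
b=6, c=-5, d=-6
r1+r2+r3 = -6
r1r2+r1r3+r2r3 = -5
r1r2r3 = 6


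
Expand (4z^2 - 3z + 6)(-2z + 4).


Distribute each term of the first polynomial:
  (4z^2)(-2z + 4) = -8z^3 + 16z^2
  (-3z)(-2z + 4) = 6z^2 - 12z
  (6)(-2z + 4) = -12z + 24
Sum: -8z^3 + 22z^2 - 24z + 24


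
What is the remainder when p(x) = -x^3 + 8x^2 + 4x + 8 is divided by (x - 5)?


By the Remainder Theorem, the remainder equals p(5):
  -1*(5)^3 = -125
  8*(5)^2 = 200
  4*(5)^1 = 20
  constant: 8
Sum: -125 + 200 + 20 + 8 = 103


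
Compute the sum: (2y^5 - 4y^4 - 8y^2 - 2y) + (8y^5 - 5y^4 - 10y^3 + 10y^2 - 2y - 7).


Align terms by degree and add:
  2y^5 - 4y^4 - 8y^2 - 2y
+ 8y^5 - 5y^4 - 10y^3 + 10y^2 - 2y - 7
= 10y^5 - 9y^4 - 10y^3 + 2y^2 - 4y - 7


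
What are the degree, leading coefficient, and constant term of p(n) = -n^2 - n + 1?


Highest power of n is 2, with coefficient -1. Constant term is 1.
Degree = 2, leading coefficient = -1, constant term = 1


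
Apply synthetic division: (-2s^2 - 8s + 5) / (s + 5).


Synthetic division with c = -5. Coefficients: -2, -8, 5
Bring down -2.
  -2 * -5 = 10; 10 - 8 = 2
  2 * -5 = -10; -10 + 5 = -5
Quotient: -2s + 2, Remainder: -5


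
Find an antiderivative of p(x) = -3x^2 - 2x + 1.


Reverse power rule on each term:
  ∫ -3x^2 dx = -x^3
  ∫ -2x dx = -x^2
  ∫ 1 dx = x
F(x) = -x^3 - x^2 + x + C


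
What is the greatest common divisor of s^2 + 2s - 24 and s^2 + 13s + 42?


Factor each:
  s^2 + 2s - 24 = (s + 6)(s - 4)
  s^2 + 13s + 42 = (s + 6)(s + 7)
Common monic factor: s + 6


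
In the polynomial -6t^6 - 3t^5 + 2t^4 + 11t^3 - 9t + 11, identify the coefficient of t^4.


Read off the coefficient of t^4: 2


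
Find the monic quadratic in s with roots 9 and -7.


p(s) = (s - 9)(s + 7)
Expand: s^2 - 2s - 63


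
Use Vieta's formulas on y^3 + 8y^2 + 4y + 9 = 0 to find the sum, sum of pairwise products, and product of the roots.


Monic cubic y^3+by^2+cy+d=0: sum=-b, pairwise sum=c, product=-d.
b=8, c=4, d=9
r1+r2+r3 = -8
r1r2+r1r3+r2r3 = 4
r1r2r3 = -9


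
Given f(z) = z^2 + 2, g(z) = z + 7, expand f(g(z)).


Substitute g(z) into f:
f(g(z)) = 1*(z + 7)^2 + 2
(z + 7)^2 = z^2 + 14z + 49
Expand and combine: z^2 + 14z + 51


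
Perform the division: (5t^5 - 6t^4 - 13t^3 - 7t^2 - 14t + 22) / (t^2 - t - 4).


(5t^5 - 6t^4 - 13t^3 - 7t^2 - 14t + 22) / (t^2 - t - 4)
Step 1: 5t^3 * (t^2 - t - 4) = 5t^5 - 5t^4 - 20t^3; subtract.
Step 2: -t^2 * (t^2 - t - 4) = -t^4 + t^3 + 4t^2; subtract.
Step 3: 6t * (t^2 - t - 4) = 6t^3 - 6t^2 - 24t; subtract.
Step 4: -5 * (t^2 - t - 4) = -5t^2 + 5t + 20; subtract.
Quotient: 5t^3 - t^2 + 6t - 5, Remainder: 5t + 2


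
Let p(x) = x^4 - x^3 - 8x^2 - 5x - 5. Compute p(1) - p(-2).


p(1) = -18
p(-2) = -3
p(1) - p(-2) = -18 + 3 = -15


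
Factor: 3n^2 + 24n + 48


Roots satisfy r1 + r2 = -b/a = -8 and r1*r2 = c/a = 16.
So r1 = -4, r2 = -4.
3n^2 + 24n + 48 = 3(n - r1)(n - r2) = 3(n + 4)(n + 4)


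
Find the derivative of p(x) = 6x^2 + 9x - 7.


Apply the power rule term by term:
  d/dx(6x^2) = 12x
  d/dx(9x) = 9
  d/dx(-7) = 0
p'(x) = 12x + 9


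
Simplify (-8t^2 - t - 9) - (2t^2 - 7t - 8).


Distribute the minus sign:
  (-8t^2 - t - 9)
- (2t^2 - 7t - 8)
Negate second polynomial: -2t^2 + 7t + 8
Add: -10t^2 + 6t - 1


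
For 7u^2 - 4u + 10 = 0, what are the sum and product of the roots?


For au^2+bu+c=0: sum = -b/a, product = c/a.
a=7, b=-4, c=10
Sum = -(-4)/7 = 4/7
Product = (10)/7 = 10/7


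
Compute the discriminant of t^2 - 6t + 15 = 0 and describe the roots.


D = b^2 - 4ac = (-6)^2 - 4(1)(15) = 36 - 60 = -24
Since D < 0: two complex conjugate roots (no real roots)


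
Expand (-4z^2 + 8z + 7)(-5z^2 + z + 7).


Distribute each term of the first polynomial:
  (-4z^2)(-5z^2 + z + 7) = 20z^4 - 4z^3 - 28z^2
  (8z)(-5z^2 + z + 7) = -40z^3 + 8z^2 + 56z
  (7)(-5z^2 + z + 7) = -35z^2 + 7z + 49
Sum: 20z^4 - 44z^3 - 55z^2 + 63z + 49


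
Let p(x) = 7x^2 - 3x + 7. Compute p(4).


Using direct substitution:
  7 * (4)^2 = 112
  -3 * (4)^1 = -12
  constant: 7
Sum = 112 - 12 + 7 = 107


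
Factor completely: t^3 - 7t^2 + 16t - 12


Try integer roots (divisors of -12). t=2: p(2)=0.
Divide out (t - 2): quotient is t^2 - 5t + 6.
Factor the quadratic: (t - 3)(t - 2)
Result: (t - 2)(t - 3)(t - 2)


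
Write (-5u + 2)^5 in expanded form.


Expand (-5u + 2)^5 by repeated multiplication:
  (-5u + 2)^2 = 25u^2 - 20u + 4
  (-5u + 2)^3 = -125u^3 + 150u^2 - 60u + 8
  (-5u + 2)^4 = 625u^4 - 1000u^3 + 600u^2 - 160u + 16
= -3125u^5 + 6250u^4 - 5000u^3 + 2000u^2 - 400u + 32


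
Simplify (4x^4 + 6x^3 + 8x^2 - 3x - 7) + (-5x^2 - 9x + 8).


Align terms by degree and add:
  4x^4 + 6x^3 + 8x^2 - 3x - 7
  -5x^2 - 9x + 8
= 4x^4 + 6x^3 + 3x^2 - 12x + 1


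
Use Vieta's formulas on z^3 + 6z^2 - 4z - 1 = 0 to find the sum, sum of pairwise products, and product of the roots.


Monic cubic z^3+bz^2+cz+d=0: sum=-b, pairwise sum=c, product=-d.
b=6, c=-4, d=-1
r1+r2+r3 = -6
r1r2+r1r3+r2r3 = -4
r1r2r3 = 1


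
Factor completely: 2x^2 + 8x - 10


Roots satisfy r1 + r2 = -b/a = -4 and r1*r2 = c/a = -5.
So r1 = -5, r2 = 1.
2x^2 + 8x - 10 = 2(x - r1)(x - r2) = 2(x + 5)(x - 1)


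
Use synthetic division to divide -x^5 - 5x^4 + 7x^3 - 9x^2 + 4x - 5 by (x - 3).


Synthetic division with c = 3. Coefficients: -1, -5, 7, -9, 4, -5
Bring down -1.
  -1 * 3 = -3; -3 - 5 = -8
  -8 * 3 = -24; -24 + 7 = -17
  -17 * 3 = -51; -51 - 9 = -60
  -60 * 3 = -180; -180 + 4 = -176
  -176 * 3 = -528; -528 - 5 = -533
Quotient: -x^4 - 8x^3 - 17x^2 - 60x - 176, Remainder: -533


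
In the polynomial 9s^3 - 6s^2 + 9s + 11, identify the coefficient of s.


Read off the coefficient of s: 9


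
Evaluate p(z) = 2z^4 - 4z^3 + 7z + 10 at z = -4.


Using direct substitution:
  2 * (-4)^4 = 512
  -4 * (-4)^3 = 256
  0 * (-4)^2 = 0
  7 * (-4)^1 = -28
  constant: 10
Sum = 512 + 256 + 0 - 28 + 10 = 750


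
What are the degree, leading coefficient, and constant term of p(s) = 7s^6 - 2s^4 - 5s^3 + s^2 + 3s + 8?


Highest power of s is 6, with coefficient 7. Constant term is 8.
Degree = 6, leading coefficient = 7, constant term = 8


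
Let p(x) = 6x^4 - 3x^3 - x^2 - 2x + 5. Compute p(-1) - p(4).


p(-1) = 15
p(4) = 1325
p(-1) - p(4) = 15 - 1325 = -1310


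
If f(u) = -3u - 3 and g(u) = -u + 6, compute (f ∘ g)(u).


Substitute g(u) into f:
f(g(u)) = -3*(-u + 6) + (-3)
Expand and combine: 3u - 21


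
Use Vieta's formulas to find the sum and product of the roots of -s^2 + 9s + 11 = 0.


For as^2+bs+c=0: sum = -b/a, product = c/a.
a=-1, b=9, c=11
Sum = -(9)/-1 = 9
Product = (11)/-1 = -11


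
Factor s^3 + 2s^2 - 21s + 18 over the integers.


Try integer roots (divisors of 18). s=-6: p(-6)=0.
Divide out (s + 6): quotient is s^2 - 4s + 3.
Factor the quadratic: (s - 1)(s - 3)
Result: (s + 6)(s - 1)(s - 3)


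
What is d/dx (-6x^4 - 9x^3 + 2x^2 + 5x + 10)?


Apply the power rule term by term:
  d/dx(-6x^4) = -24x^3
  d/dx(-9x^3) = -27x^2
  d/dx(2x^2) = 4x
  d/dx(5x) = 5
  d/dx(10) = 0
p'(x) = -24x^3 - 27x^2 + 4x + 5


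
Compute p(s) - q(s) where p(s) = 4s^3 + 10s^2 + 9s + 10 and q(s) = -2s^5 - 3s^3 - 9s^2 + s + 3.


Distribute the minus sign:
  (4s^3 + 10s^2 + 9s + 10)
- (-2s^5 - 3s^3 - 9s^2 + s + 3)
Negate second polynomial: 2s^5 + 3s^3 + 9s^2 - s - 3
Add: 2s^5 + 7s^3 + 19s^2 + 8s + 7


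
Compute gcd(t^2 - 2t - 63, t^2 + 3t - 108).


Factor each:
  t^2 - 2t - 63 = (t - 9)(t + 7)
  t^2 + 3t - 108 = (t - 9)(t + 12)
Common monic factor: t - 9


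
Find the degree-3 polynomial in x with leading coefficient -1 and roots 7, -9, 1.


p(x) = -(x - 7)(x + 9)(x - 1)
Expand: -x^3 - x^2 + 65x - 63


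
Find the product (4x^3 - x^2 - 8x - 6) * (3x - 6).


Distribute each term of the first polynomial:
  (4x^3)(3x - 6) = 12x^4 - 24x^3
  (-x^2)(3x - 6) = -3x^3 + 6x^2
  (-8x)(3x - 6) = -24x^2 + 48x
  (-6)(3x - 6) = -18x + 36
Sum: 12x^4 - 27x^3 - 18x^2 + 30x + 36


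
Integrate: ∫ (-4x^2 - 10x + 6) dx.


Reverse power rule on each term:
  ∫ -4x^2 dx = -(4/3)x^3
  ∫ -10x dx = -5x^2
  ∫ 6 dx = 6x
F(x) = -(4/3)x^3 - 5x^2 + 6x + C


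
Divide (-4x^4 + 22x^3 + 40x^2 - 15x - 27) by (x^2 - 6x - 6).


(-4x^4 + 22x^3 + 40x^2 - 15x - 27) / (x^2 - 6x - 6)
Step 1: -4x^2 * (x^2 - 6x - 6) = -4x^4 + 24x^3 + 24x^2; subtract.
Step 2: -2x * (x^2 - 6x - 6) = -2x^3 + 12x^2 + 12x; subtract.
Step 3: 4 * (x^2 - 6x - 6) = 4x^2 - 24x - 24; subtract.
Quotient: -4x^2 - 2x + 4, Remainder: -3x - 3


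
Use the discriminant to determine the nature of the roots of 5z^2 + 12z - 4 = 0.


D = b^2 - 4ac = (12)^2 - 4(5)(-4) = 144 + 80 = 224
Since D > 0: two distinct irrational roots


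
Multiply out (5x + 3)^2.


Expand (5x + 3)^2 by repeated multiplication:
= 25x^2 + 30x + 9


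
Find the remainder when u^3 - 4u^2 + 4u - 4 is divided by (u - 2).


By the Remainder Theorem, the remainder equals p(2):
  1*(2)^3 = 8
  -4*(2)^2 = -16
  4*(2)^1 = 8
  constant: -4
Sum: 8 - 16 + 8 - 4 = -4


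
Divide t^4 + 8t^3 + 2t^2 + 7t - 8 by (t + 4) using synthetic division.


Synthetic division with c = -4. Coefficients: 1, 8, 2, 7, -8
Bring down 1.
  1 * -4 = -4; -4 + 8 = 4
  4 * -4 = -16; -16 + 2 = -14
  -14 * -4 = 56; 56 + 7 = 63
  63 * -4 = -252; -252 - 8 = -260
Quotient: t^3 + 4t^2 - 14t + 63, Remainder: -260


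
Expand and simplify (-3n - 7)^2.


Expand (-3n - 7)^2 by repeated multiplication:
= 9n^2 + 42n + 49


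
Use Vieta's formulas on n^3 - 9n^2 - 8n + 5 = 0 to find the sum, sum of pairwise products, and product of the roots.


Monic cubic n^3+bn^2+cn+d=0: sum=-b, pairwise sum=c, product=-d.
b=-9, c=-8, d=5
r1+r2+r3 = 9
r1r2+r1r3+r2r3 = -8
r1r2r3 = -5


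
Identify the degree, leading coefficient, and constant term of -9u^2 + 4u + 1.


Highest power of u is 2, with coefficient -9. Constant term is 1.
Degree = 2, leading coefficient = -9, constant term = 1


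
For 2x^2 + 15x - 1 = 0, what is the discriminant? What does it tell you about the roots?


D = b^2 - 4ac = (15)^2 - 4(2)(-1) = 225 + 8 = 233
Since D > 0: two distinct irrational roots


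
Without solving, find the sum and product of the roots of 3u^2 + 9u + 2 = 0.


For au^2+bu+c=0: sum = -b/a, product = c/a.
a=3, b=9, c=2
Sum = -(9)/3 = -3
Product = (2)/3 = 2/3


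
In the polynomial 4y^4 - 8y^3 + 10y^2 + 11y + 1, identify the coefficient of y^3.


Read off the coefficient of y^3: -8


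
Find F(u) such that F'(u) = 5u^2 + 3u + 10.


Reverse power rule on each term:
  ∫ 5u^2 du = (5/3)u^3
  ∫ 3u du = (3/2)u^2
  ∫ 10 du = 10u
F(u) = (5/3)u^3 + (3/2)u^2 + 10u + C


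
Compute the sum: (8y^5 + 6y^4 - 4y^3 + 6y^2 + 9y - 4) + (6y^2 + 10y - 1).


Align terms by degree and add:
  8y^5 + 6y^4 - 4y^3 + 6y^2 + 9y - 4
+ 6y^2 + 10y - 1
= 8y^5 + 6y^4 - 4y^3 + 12y^2 + 19y - 5


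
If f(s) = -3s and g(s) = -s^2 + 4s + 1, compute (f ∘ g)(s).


Substitute g(s) into f:
f(g(s)) = -3*(-s^2 + 4s + 1)
Expand and combine: 3s^2 - 12s - 3


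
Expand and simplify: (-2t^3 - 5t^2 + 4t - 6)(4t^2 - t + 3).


Distribute each term of the first polynomial:
  (-2t^3)(4t^2 - t + 3) = -8t^5 + 2t^4 - 6t^3
  (-5t^2)(4t^2 - t + 3) = -20t^4 + 5t^3 - 15t^2
  (4t)(4t^2 - t + 3) = 16t^3 - 4t^2 + 12t
  (-6)(4t^2 - t + 3) = -24t^2 + 6t - 18
Sum: -8t^5 - 18t^4 + 15t^3 - 43t^2 + 18t - 18


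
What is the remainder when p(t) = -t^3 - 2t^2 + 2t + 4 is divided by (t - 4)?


By the Remainder Theorem, the remainder equals p(4):
  -1*(4)^3 = -64
  -2*(4)^2 = -32
  2*(4)^1 = 8
  constant: 4
Sum: -64 - 32 + 8 + 4 = -84


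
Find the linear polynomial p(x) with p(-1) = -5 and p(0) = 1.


p(x) = mx + b. Using p(-1)=-5, p(0)=1:
m = (-5 - 1)/(-1) = -6/-1 = 6
b = -5 - m*(-1) = -5 + 6 = 1
p(x) = 6x + 1


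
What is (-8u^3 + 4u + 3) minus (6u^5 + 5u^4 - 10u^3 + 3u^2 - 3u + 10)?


Distribute the minus sign:
  (-8u^3 + 4u + 3)
- (6u^5 + 5u^4 - 10u^3 + 3u^2 - 3u + 10)
Negate second polynomial: -6u^5 - 5u^4 + 10u^3 - 3u^2 + 3u - 10
Add: -6u^5 - 5u^4 + 2u^3 - 3u^2 + 7u - 7


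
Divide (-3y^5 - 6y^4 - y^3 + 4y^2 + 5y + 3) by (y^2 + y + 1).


(-3y^5 - 6y^4 - y^3 + 4y^2 + 5y + 3) / (y^2 + y + 1)
Step 1: -3y^3 * (y^2 + y + 1) = -3y^5 - 3y^4 - 3y^3; subtract.
Step 2: -3y^2 * (y^2 + y + 1) = -3y^4 - 3y^3 - 3y^2; subtract.
Step 3: 5y * (y^2 + y + 1) = 5y^3 + 5y^2 + 5y; subtract.
Step 4: 2 * (y^2 + y + 1) = 2y^2 + 2y + 2; subtract.
Quotient: -3y^3 - 3y^2 + 5y + 2, Remainder: -2y + 1


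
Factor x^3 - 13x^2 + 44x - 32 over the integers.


Try integer roots (divisors of -32). x=4: p(4)=0.
Divide out (x - 4): quotient is x^2 - 9x + 8.
Factor the quadratic: (x - 1)(x - 8)
Result: (x - 4)(x - 1)(x - 8)


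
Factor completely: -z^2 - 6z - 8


Roots satisfy r1 + r2 = -b/a = -6 and r1*r2 = c/a = 8.
So r1 = -2, r2 = -4.
-z^2 - 6z - 8 = -(z - r1)(z - r2) = -(z + 2)(z + 4)


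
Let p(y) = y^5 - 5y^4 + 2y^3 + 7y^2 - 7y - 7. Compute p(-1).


Using direct substitution:
  1 * (-1)^5 = -1
  -5 * (-1)^4 = -5
  2 * (-1)^3 = -2
  7 * (-1)^2 = 7
  -7 * (-1)^1 = 7
  constant: -7
Sum = -1 - 5 - 2 + 7 + 7 - 7 = -1


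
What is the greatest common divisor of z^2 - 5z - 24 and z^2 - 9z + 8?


Factor each:
  z^2 - 5z - 24 = (z - 8)(z + 3)
  z^2 - 9z + 8 = (z - 8)(z - 1)
Common monic factor: z - 8


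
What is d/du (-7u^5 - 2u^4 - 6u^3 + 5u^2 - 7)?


Apply the power rule term by term:
  d/du(-7u^5) = -35u^4
  d/du(-2u^4) = -8u^3
  d/du(-6u^3) = -18u^2
  d/du(5u^2) = 10u
  d/du(-7) = 0
p'(u) = -35u^4 - 8u^3 - 18u^2 + 10u


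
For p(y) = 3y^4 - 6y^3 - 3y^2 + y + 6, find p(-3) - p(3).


p(-3) = 381
p(3) = 63
p(-3) - p(3) = 381 - 63 = 318


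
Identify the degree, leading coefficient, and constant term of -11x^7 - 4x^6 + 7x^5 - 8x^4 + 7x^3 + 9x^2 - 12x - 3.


Highest power of x is 7, with coefficient -11. Constant term is -3.
Degree = 7, leading coefficient = -11, constant term = -3


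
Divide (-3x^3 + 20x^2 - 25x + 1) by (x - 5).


(-3x^3 + 20x^2 - 25x + 1) / (x - 5)
Step 1: -3x^2 * (x - 5) = -3x^3 + 15x^2; subtract.
Step 2: 5x * (x - 5) = 5x^2 - 25x; subtract.
Step 3: 0 * (x - 5) = 0; subtract.
Quotient: -3x^2 + 5x, Remainder: 1


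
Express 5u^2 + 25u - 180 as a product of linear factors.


Roots satisfy r1 + r2 = -b/a = -5 and r1*r2 = c/a = -36.
So r1 = 4, r2 = -9.
5u^2 + 25u - 180 = 5(u - r1)(u - r2) = 5(u - 4)(u + 9)


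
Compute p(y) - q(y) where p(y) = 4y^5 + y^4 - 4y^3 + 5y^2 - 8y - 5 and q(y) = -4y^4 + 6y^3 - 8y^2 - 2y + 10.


Distribute the minus sign:
  (4y^5 + y^4 - 4y^3 + 5y^2 - 8y - 5)
- (-4y^4 + 6y^3 - 8y^2 - 2y + 10)
Negate second polynomial: 4y^4 - 6y^3 + 8y^2 + 2y - 10
Add: 4y^5 + 5y^4 - 10y^3 + 13y^2 - 6y - 15


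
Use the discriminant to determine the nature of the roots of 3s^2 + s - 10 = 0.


D = b^2 - 4ac = (1)^2 - 4(3)(-10) = 1 + 120 = 121
Since D > 0: two distinct rational roots


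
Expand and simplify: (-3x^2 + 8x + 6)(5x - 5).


Distribute each term of the first polynomial:
  (-3x^2)(5x - 5) = -15x^3 + 15x^2
  (8x)(5x - 5) = 40x^2 - 40x
  (6)(5x - 5) = 30x - 30
Sum: -15x^3 + 55x^2 - 10x - 30


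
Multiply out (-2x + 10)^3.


Expand (-2x + 10)^3 by repeated multiplication:
  (-2x + 10)^2 = 4x^2 - 40x + 100
= -8x^3 + 120x^2 - 600x + 1000


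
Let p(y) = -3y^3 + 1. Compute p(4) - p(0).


p(4) = -191
p(0) = 1
p(4) - p(0) = -191 - 1 = -192


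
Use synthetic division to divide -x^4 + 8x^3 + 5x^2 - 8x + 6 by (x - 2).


Synthetic division with c = 2. Coefficients: -1, 8, 5, -8, 6
Bring down -1.
  -1 * 2 = -2; -2 + 8 = 6
  6 * 2 = 12; 12 + 5 = 17
  17 * 2 = 34; 34 - 8 = 26
  26 * 2 = 52; 52 + 6 = 58
Quotient: -x^3 + 6x^2 + 17x + 26, Remainder: 58


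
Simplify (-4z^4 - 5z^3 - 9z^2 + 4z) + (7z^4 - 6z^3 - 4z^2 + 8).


Align terms by degree and add:
  -4z^4 - 5z^3 - 9z^2 + 4z
+ 7z^4 - 6z^3 - 4z^2 + 8
= 3z^4 - 11z^3 - 13z^2 + 4z + 8


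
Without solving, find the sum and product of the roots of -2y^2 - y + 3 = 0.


For ay^2+by+c=0: sum = -b/a, product = c/a.
a=-2, b=-1, c=3
Sum = -(-1)/-2 = -1/2
Product = (3)/-2 = -3/2


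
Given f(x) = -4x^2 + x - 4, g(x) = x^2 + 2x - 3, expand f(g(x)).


Substitute g(x) into f:
f(g(x)) = -4*(x^2 + 2x - 3)^2 + 1*(x^2 + 2x - 3) + (-4)
(x^2 + 2x - 3)^2 = x^4 + 4x^3 - 2x^2 - 12x + 9
Expand and combine: -4x^4 - 16x^3 + 9x^2 + 50x - 43


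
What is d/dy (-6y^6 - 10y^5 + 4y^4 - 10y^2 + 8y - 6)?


Apply the power rule term by term:
  d/dy(-6y^6) = -36y^5
  d/dy(-10y^5) = -50y^4
  d/dy(4y^4) = 16y^3
  d/dy(-10y^2) = -20y
  d/dy(8y) = 8
  d/dy(-6) = 0
p'(y) = -36y^5 - 50y^4 + 16y^3 - 20y + 8


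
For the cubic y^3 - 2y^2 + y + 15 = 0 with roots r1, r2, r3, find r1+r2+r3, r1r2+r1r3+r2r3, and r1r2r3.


Monic cubic y^3+by^2+cy+d=0: sum=-b, pairwise sum=c, product=-d.
b=-2, c=1, d=15
r1+r2+r3 = 2
r1r2+r1r3+r2r3 = 1
r1r2r3 = -15


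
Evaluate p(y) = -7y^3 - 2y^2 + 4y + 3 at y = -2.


Using direct substitution:
  -7 * (-2)^3 = 56
  -2 * (-2)^2 = -8
  4 * (-2)^1 = -8
  constant: 3
Sum = 56 - 8 - 8 + 3 = 43


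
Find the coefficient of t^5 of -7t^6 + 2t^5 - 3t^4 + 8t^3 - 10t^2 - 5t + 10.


Read off the coefficient of t^5: 2


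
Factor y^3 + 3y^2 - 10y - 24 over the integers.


Try integer roots (divisors of -24). y=3: p(3)=0.
Divide out (y - 3): quotient is y^2 + 6y + 8.
Factor the quadratic: (y + 4)(y + 2)
Result: (y - 3)(y + 4)(y + 2)
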